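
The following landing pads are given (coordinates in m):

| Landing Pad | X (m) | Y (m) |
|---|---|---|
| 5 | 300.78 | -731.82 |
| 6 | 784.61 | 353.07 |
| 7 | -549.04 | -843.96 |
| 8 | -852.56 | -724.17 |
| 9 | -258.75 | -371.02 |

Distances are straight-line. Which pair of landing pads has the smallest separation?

Pairwise distances:
7–8: 326.30 m
7–9: 554.92 m
5–9: 665.77 m
8–9: 690.89 m
5–7: 857.19 m
5–8: 1153.37 m
5–6: 1187.89 m
6–9: 1270.00 m
6–7: 1792.07 m
6–8: 1959.79 m
Closest pair: 7–8 at 326.30 m.

7 and 8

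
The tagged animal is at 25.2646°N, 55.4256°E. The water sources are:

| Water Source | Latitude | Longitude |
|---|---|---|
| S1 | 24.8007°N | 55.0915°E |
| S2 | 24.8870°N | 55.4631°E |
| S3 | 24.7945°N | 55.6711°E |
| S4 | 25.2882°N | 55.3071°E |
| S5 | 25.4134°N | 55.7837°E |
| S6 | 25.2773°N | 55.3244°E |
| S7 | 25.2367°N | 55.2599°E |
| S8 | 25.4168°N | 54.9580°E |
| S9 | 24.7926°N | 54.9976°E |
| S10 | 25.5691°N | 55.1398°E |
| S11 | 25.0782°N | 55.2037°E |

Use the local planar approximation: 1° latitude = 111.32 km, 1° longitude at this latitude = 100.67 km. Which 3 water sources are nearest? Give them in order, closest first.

S6, S4, S7

Distances from 25.2646°N, 55.4256°E:
S1: √((-0.4639·111.32)² + (-0.3341·100.67)²) = √(2666.828823 + 1131.235664) = 61.6284 km
S2: √((-0.3776·111.32)² + (0.0375·100.67)²) = √(1766.893474 + 14.251569) = 42.2036 km
S3: √((-0.4701·111.32)² + (0.2455·100.67)²) = √(2738.589241 + 610.805769) = 57.8740 km
S4: √((0.0236·111.32)² + (-0.1185·100.67)²) = √(6.901928 + 142.310465) = 12.2153 km
S5: √((0.1488·111.32)² + (0.3581·100.67)²) = √(274.379877 + 1299.597237) = 39.6734 km
S6: √((0.0127·111.32)² + (-0.1012·100.67)²) = √(1.998729 + 103.791350) = 10.2854 km
S7: √((-0.0279·111.32)² + (-0.1657·100.67)²) = √(9.646168 + 278.256395) = 16.9677 km
S8: √((0.1522·111.32)² + (-0.4676·100.67)²) = √(287.061996 + 2215.894820) = 50.0296 km
S9: √((-0.4720·111.32)² + (-0.4280·100.67)²) = √(2760.771052 + 1856.468887) = 67.9503 km
S10: √((0.3045·111.32)² + (-0.2858·100.67)²) = √(1149.002541 + 827.798407) = 44.4612 km
S11: √((-0.1864·111.32)² + (-0.2219·100.67)²) = √(430.564492 + 499.016311) = 30.4890 km
Sorted: S6 (10.2854 km) < S4 (12.2153 km) < S7 (16.9677 km) < S11 (30.4890 km) < S5 (39.6734 km) < …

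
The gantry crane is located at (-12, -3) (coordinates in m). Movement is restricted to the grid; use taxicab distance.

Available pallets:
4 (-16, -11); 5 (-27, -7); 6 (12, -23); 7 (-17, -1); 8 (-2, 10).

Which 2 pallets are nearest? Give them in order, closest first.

Distances from (-12, -3):
4: 12 m
5: 19 m
6: 44 m
7: 7 m
8: 23 m
Sorted: 7 (7 m) < 4 (12 m) < 5 (19 m) < 8 (23 m) < …

7, 4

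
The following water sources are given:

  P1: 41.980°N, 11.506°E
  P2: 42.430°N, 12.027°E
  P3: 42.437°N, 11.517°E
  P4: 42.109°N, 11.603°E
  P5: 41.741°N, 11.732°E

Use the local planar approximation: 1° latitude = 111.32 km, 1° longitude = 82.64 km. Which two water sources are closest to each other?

Pairwise distances:
P1–P2: √((0.450·111.32)² + (0.521·82.64)²) = √(2509.40884 + 1853.77091) = 66.054 km
P1–P3: √((0.457·111.32)² + (0.011·82.64)²) = √(2588.08655 + 0.82635) = 50.881 km
P1–P4: √((0.129·111.32)² + (0.097·82.64)²) = √(206.21764 + 64.25754) = 16.446 km
P1–P5: √((-0.239·111.32)² + (0.226·82.64)²) = √(707.85157 + 348.81688) = 32.506 km
P2–P3: √((0.007·111.32)² + (-0.510·82.64)²) = √(0.60721 + 1776.31903) = 42.154 km
P2–P4: √((-0.321·111.32)² + (-0.424·82.64)²) = √(1276.89875 + 1227.75675) = 50.047 km
P2–P5: √((-0.689·111.32)² + (-0.295·82.64)²) = √(5882.81023 + 594.32589) = 80.481 km
P3–P4: √((-0.328·111.32)² + (0.086·82.64)²) = √(1333.19625 + 50.51002) = 37.198 km
P3–P5: √((-0.696·111.32)² + (0.215·82.64)²) = √(6002.95205 + 315.68761) = 79.490 km
P4–P5: √((-0.368·111.32)² + (0.129·82.64)²) = √(1678.19349 + 113.64754) = 42.330 km
Closest pair: P1–P4 at 16.446 km.

P1 and P4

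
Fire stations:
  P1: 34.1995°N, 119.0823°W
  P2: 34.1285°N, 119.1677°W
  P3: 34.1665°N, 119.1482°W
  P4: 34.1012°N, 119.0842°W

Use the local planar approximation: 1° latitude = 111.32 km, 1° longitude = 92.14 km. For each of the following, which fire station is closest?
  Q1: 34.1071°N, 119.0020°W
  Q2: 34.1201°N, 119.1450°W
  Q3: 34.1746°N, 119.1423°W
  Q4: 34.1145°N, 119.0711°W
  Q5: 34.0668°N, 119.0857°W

Q1→P4; Q2→P2; Q3→P3; Q4→P4; Q5→P4

Q1 at 34.1071°N, 119.0020°W:
  P1: √((0.0924·111.32)² + (-0.0803·92.14)²) = √(105.801138 + 54.742863) = 12.6706 km
  P2: √((0.0214·111.32)² + (-0.1657·92.14)²) = √(5.675106 + 233.099549) = 15.4523 km
  P3: √((0.0594·111.32)² + (-0.1462·92.14)²) = √(43.723940 + 181.464285) = 15.0063 km
  P4: √((-0.0059·111.32)² + (-0.0822·92.14)²) = √(0.431370 + 57.364082) = 7.6023 km
  → nearest: P4 (7.6023 km)
Q2 at 34.1201°N, 119.1450°W:
  P1: √((0.0794·111.32)² + (0.0627·92.14)²) = √(78.124527 + 33.375786) = 10.5594 km
  P2: √((0.0084·111.32)² + (-0.0227·92.14)²) = √(0.874390 + 4.374699) = 2.2911 km
  P3: √((0.0464·111.32)² + (-0.0032·92.14)²) = √(26.679787 + 0.086935) = 5.1737 km
  P4: √((-0.0189·111.32)² + (0.0608·92.14)²) = √(4.426597 + 31.383659) = 5.9842 km
  → nearest: P2 (2.2911 km)
Q3 at 34.1746°N, 119.1423°W:
  P1: √((0.0249·111.32)² + (0.0600·92.14)²) = √(7.683252 + 30.563207) = 6.1844 km
  P2: √((-0.0461·111.32)² + (-0.0254·92.14)²) = √(26.335905 + 5.477266) = 5.6403 km
  P3: √((-0.0081·111.32)² + (-0.0059·92.14)²) = √(0.813048 + 0.295529) = 1.0529 km
  P4: √((-0.0734·111.32)² + (0.0581·92.14)²) = √(66.763411 + 28.658185) = 9.7684 km
  → nearest: P3 (1.0529 km)
Q4 at 34.1145°N, 119.0711°W:
  P1: √((0.0850·111.32)² + (-0.0112·92.14)²) = √(89.533229 + 1.064958) = 9.5183 km
  P2: √((0.0140·111.32)² + (-0.0966·92.14)²) = √(2.428860 + 79.222888) = 9.0361 km
  P3: √((0.0520·111.32)² + (-0.0771·92.14)²) = √(33.508353 + 50.466731) = 9.1638 km
  P4: √((-0.0133·111.32)² + (-0.0131·92.14)²) = √(2.192046 + 1.456931) = 1.9102 km
  → nearest: P4 (1.9102 km)
Q5 at 34.0668°N, 119.0857°W:
  P1: √((0.1327·111.32)² + (0.0034·92.14)²) = √(218.216829 + 0.098142) = 14.7755 km
  P2: √((0.0617·111.32)² + (-0.0820·92.14)²) = √(47.175523 + 57.085278) = 10.2108 km
  P3: √((0.0997·111.32)² + (-0.0625·92.14)²) = √(123.179011 + 33.163202) = 12.5037 km
  P4: √((0.0344·111.32)² + (0.0015·92.14)²) = √(14.664366 + 0.019102) = 3.8319 km
  → nearest: P4 (3.8319 km)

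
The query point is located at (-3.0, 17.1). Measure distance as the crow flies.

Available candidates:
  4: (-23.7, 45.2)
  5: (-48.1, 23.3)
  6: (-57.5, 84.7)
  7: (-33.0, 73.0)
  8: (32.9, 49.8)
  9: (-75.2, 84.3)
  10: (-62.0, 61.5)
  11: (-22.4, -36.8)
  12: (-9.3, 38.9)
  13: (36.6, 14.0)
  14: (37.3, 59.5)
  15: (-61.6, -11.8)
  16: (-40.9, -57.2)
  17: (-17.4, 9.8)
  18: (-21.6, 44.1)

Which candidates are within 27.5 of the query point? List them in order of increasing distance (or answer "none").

Distances from (-3.0, 17.1):
4: √((-20.7)² + (28.1)²) = √(428.490 + 789.610) = 34.9
5: √((-45.1)² + (6.2)²) = √(2034.010 + 38.440) = 45.5
6: √((-54.5)² + (67.6)²) = √(2970.250 + 4569.760) = 86.8
7: √((-30.0)² + (55.9)²) = √(900.000 + 3124.810) = 63.4
8: √((35.9)² + (32.7)²) = √(1288.810 + 1069.290) = 48.6
9: √((-72.2)² + (67.2)²) = √(5212.840 + 4515.840) = 98.6
10: √((-59.0)² + (44.4)²) = √(3481.000 + 1971.360) = 73.8
11: √((-19.4)² + (-53.9)²) = √(376.360 + 2905.210) = 57.3
12: √((-6.3)² + (21.8)²) = √(39.690 + 475.240) = 22.7
13: √((39.6)² + (-3.1)²) = √(1568.160 + 9.610) = 39.7
14: √((40.3)² + (42.4)²) = √(1624.090 + 1797.760) = 58.5
15: √((-58.6)² + (-28.9)²) = √(3433.960 + 835.210) = 65.3
16: √((-37.9)² + (-74.3)²) = √(1436.410 + 5520.490) = 83.4
17: √((-14.4)² + (-7.3)²) = √(207.360 + 53.290) = 16.1
18: √((-18.6)² + (27.0)²) = √(345.960 + 729.000) = 32.8
Threshold 27.5: 17 (16.1), 12 (22.7) are within range.

17, 12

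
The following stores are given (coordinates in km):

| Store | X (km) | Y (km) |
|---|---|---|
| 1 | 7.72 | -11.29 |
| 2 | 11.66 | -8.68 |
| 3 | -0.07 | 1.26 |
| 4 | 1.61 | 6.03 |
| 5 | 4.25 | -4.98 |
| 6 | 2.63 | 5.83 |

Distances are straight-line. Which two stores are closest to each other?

4 and 6

Pairwise distances:
1–2: 4.73 km
1–3: 14.77 km
1–4: 18.37 km
1–5: 7.20 km
1–6: 17.86 km
2–3: 15.38 km
2–4: 17.82 km
2–5: 8.28 km
2–6: 17.09 km
3–4: 5.06 km
3–5: 7.59 km
3–6: 5.31 km
4–5: 11.32 km
4–6: 1.04 km
5–6: 10.93 km
Closest pair: 4–6 at 1.04 km.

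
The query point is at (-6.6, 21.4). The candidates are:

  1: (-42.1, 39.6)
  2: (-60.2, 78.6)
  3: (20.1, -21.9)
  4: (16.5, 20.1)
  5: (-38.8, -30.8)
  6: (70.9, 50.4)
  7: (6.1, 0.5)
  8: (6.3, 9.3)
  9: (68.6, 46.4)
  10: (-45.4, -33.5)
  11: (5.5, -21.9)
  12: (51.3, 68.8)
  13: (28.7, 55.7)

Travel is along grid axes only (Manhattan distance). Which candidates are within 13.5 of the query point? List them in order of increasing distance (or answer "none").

Distances from (-6.6, 21.4):
1: |-35.5| + |18.2| = 35.5 + 18.2 = 53.7
2: |-53.6| + |57.2| = 53.6 + 57.2 = 110.8
3: |26.7| + |-43.3| = 26.7 + 43.3 = 70.0
4: |23.1| + |-1.3| = 23.1 + 1.3 = 24.4
5: |-32.2| + |-52.2| = 32.2 + 52.2 = 84.4
6: |77.5| + |29.0| = 77.5 + 29.0 = 106.5
7: |12.7| + |-20.9| = 12.7 + 20.9 = 33.6
8: |12.9| + |-12.1| = 12.9 + 12.1 = 25.0
9: |75.2| + |25.0| = 75.2 + 25.0 = 100.2
10: |-38.8| + |-54.9| = 38.8 + 54.9 = 93.7
11: |12.1| + |-43.3| = 12.1 + 43.3 = 55.4
12: |57.9| + |47.4| = 57.9 + 47.4 = 105.3
13: |35.3| + |34.3| = 35.3 + 34.3 = 69.6
Threshold 13.5: none within range.

none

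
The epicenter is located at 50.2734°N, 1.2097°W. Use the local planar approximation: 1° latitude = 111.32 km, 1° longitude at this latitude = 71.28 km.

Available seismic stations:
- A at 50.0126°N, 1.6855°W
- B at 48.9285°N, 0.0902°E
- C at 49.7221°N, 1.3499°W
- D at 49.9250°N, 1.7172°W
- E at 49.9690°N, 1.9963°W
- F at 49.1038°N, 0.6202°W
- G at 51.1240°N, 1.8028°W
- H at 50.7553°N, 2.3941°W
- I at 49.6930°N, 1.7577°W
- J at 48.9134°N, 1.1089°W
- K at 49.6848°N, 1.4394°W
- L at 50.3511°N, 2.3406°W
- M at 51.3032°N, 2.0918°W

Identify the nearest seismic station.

Distances from 50.2734°N, 1.2097°W:
A: √((-0.2608·111.32)² + (-0.4758·71.28)²) = √(842.871888 + 1150.228853) = 44.6442 km
B: √((-1.3449·111.32)² + (1.2999·71.28)²) = √(22414.362043 + 8585.295929) = 176.0672 km
C: √((-0.5513·111.32)² + (-0.1402·71.28)²) = √(3766.364782 + 99.869163) = 62.1790 km
D: √((-0.3484·111.32)² + (-0.5075·71.28)²) = √(1504.189968 + 1308.601685) = 53.0358 km
E: √((-0.3044·111.32)² + (-0.7866·71.28)²) = √(1148.247984 + 3143.715716) = 65.5131 km
F: √((-1.1696·111.32)² + (0.5895·71.28)²) = √(16952.006669 + 1765.643423) = 136.8125 km
G: √((0.8506·111.32)² + (-0.5931·71.28)²) = √(8965.967330 + 1787.274381) = 103.6978 km
H: √((0.4819·111.32)² + (-1.1844·71.28)²) = √(2877.797612 + 7127.417179) = 100.0261 km
I: √((-0.5804·111.32)² + (-0.5480·71.28)²) = √(4174.468640 + 1525.796095) = 75.5001 km
J: √((-1.3600·111.32)² + (0.1008·71.28)²) = √(22920.506583 + 51.624570) = 151.5656 km
K: √((-0.5886·111.32)² + (-0.2297·71.28)²) = √(4293.257239 + 268.075653) = 67.5376 km
L: √((0.0777·111.32)² + (-1.1309·71.28)²) = √(74.814957 + 6498.061094) = 81.0733 km
M: √((1.0298·111.32)² + (-0.8821·71.28)²) = √(13141.718805 + 3953.402442) = 130.7483 km
Minimum: A at 44.6442 km.

A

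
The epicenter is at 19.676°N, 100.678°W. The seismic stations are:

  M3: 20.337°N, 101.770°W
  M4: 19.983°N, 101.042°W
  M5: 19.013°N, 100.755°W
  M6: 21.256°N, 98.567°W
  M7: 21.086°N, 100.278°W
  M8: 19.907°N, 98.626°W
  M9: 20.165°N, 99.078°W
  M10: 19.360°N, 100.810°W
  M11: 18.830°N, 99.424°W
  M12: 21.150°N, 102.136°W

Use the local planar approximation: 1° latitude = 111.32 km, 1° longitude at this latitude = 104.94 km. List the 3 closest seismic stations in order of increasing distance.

Distances from 19.676°N, 100.678°W:
M3: √((0.661·111.32)² + (-1.092·104.94)²) = √(5414.38725 + 13131.89485) = 136.185 km
M4: √((0.307·111.32)² + (-0.364·104.94)²) = √(1167.94703 + 1459.09943) = 51.255 km
M5: √((-0.663·111.32)² + (-0.077·104.94)²) = √(5447.20164 + 65.29254) = 74.246 km
M6: √((1.580·111.32)² + (2.111·104.94)²) = √(30935.74429 + 49074.80542) = 282.861 km
M7: √((1.410·111.32)² + (0.400·104.94)²) = √(24636.81831 + 1761.98458) = 162.477 km
M8: √((0.231·111.32)² + (2.052·104.94)²) = √(661.25711 + 46369.97189) = 216.867 km
M9: √((0.489·111.32)² + (1.600·104.94)²) = √(2963.22148 + 28191.75322) = 176.508 km
M10: √((-0.316·111.32)² + (-0.132·104.94)²) = √(1237.42977 + 191.88012) = 37.806 km
M11: √((-0.846·111.32)² + (1.254·104.94)²) = √(8869.25459 + 17317.18086) = 161.822 km
M12: √((1.474·111.32)² + (-1.458·104.94)²) = √(26924.11038 + 23409.77113) = 224.352 km
Sorted: M10 (37.806 km) < M4 (51.255 km) < M5 (74.246 km) < M3 (136.185 km) < M11 (161.822 km) < …

M10, M4, M5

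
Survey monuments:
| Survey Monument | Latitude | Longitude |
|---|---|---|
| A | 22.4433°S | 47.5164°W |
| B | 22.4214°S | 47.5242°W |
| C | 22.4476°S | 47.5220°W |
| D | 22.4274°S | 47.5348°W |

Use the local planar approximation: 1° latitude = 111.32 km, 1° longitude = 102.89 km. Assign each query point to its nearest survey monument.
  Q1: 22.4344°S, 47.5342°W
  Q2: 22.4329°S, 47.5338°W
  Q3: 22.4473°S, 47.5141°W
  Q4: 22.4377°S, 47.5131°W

Q1 at 22.4344°S, 47.5342°W:
  A: √((-0.0089·111.32)² + (0.0178·102.89)²) = √(0.981582 + 3.354180) = 2.0822 km
  B: √((0.0130·111.32)² + (0.0100·102.89)²) = √(2.094272 + 1.058635) = 1.7756 km
  C: √((-0.0132·111.32)² + (0.0122·102.89)²) = √(2.159207 + 1.575673) = 1.9326 km
  D: √((0.0070·111.32)² + (-0.0006·102.89)²) = √(0.607215 + 0.003811) = 0.7817 km
  → nearest: D (0.7817 km)
Q2 at 22.4329°S, 47.5338°W:
  A: √((-0.0104·111.32)² + (0.0174·102.89)²) = √(1.340334 + 3.205124) = 2.1320 km
  B: √((0.0115·111.32)² + (0.0096·102.89)²) = √(1.638861 + 0.975638) = 1.6169 km
  C: √((-0.0147·111.32)² + (0.0118·102.89)²) = √(2.677818 + 1.474044) = 2.0376 km
  D: √((0.0055·111.32)² + (-0.0010·102.89)²) = √(0.374862 + 0.010586) = 0.6208 km
  → nearest: D (0.6208 km)
Q3 at 22.4473°S, 47.5141°W:
  A: √((0.0040·111.32)² + (-0.0023·102.89)²) = √(0.198274 + 0.056002) = 0.5043 km
  B: √((0.0259·111.32)² + (-0.0101·102.89)²) = √(8.312773 + 1.079914) = 3.0647 km
  C: √((-0.0003·111.32)² + (-0.0079·102.89)²) = √(0.001115 + 0.660694) = 0.8135 km
  D: √((0.0199·111.32)² + (-0.0207·102.89)²) = √(4.907412 + 4.536146) = 3.0730 km
  → nearest: A (0.5043 km)
Q4 at 22.4377°S, 47.5131°W:
  A: √((-0.0056·111.32)² + (-0.0033·102.89)²) = √(0.388618 + 0.115285) = 0.7099 km
  B: √((0.0163·111.32)² + (-0.0111·102.89)²) = √(3.292468 + 1.304344) = 2.1440 km
  C: √((-0.0099·111.32)² + (-0.0089·102.89)²) = √(1.214554 + 0.838545) = 1.4329 km
  D: √((0.0103·111.32)² + (-0.0217·102.89)²) = √(1.314682 + 4.985007) = 2.5099 km
  → nearest: A (0.7099 km)

Q1→D; Q2→D; Q3→A; Q4→A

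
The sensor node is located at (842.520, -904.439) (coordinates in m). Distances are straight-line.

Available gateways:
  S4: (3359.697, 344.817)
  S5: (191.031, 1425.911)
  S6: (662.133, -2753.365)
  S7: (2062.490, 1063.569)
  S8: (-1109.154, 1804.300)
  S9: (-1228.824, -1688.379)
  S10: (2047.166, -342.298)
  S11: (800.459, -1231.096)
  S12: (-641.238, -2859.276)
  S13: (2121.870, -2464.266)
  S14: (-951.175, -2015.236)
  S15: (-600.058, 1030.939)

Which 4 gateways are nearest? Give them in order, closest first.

Distances from (842.520, -904.439):
S4: 2810.128 m
S5: 2419.704 m
S6: 1857.705 m
S7: 2315.466 m
S8: 3338.607 m
S9: 2214.730 m
S10: 1329.351 m
S11: 329.354 m
S12: 2454.165 m
S13: 2017.374 m
S14: 2109.789 m
S15: 2413.860 m
Sorted: S11 (329.354 m) < S10 (1329.351 m) < S6 (1857.705 m) < S13 (2017.374 m) < S14 (2109.789 m) < S9 (2214.730 m) < …

S11, S10, S6, S13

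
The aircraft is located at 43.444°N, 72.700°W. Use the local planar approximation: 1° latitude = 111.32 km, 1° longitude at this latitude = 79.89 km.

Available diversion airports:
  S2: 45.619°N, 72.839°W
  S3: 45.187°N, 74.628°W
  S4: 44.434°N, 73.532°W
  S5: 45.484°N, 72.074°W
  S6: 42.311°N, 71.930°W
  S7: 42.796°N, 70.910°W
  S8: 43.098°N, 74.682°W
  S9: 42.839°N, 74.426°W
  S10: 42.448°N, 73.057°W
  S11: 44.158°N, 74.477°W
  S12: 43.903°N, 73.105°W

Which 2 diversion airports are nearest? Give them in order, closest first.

S12, S10

Distances from 43.444°N, 72.700°W:
S2: √((2.175·111.32)² + (-0.139·79.89)²) = √(58622.57864 + 123.31458) = 242.376 km
S3: √((1.743·111.32)² + (-1.928·79.89)²) = √(37647.93583 + 23724.60014) = 247.735 km
S4: √((0.990·111.32)² + (-0.832·79.89)²) = √(12145.53877 + 4418.05883) = 128.700 km
S5: √((2.040·111.32)² + (0.626·79.89)²) = √(51571.13981 + 2501.11412) = 232.534 km
S6: √((-1.133·111.32)² + (0.770·79.89)²) = √(15907.65689 + 3784.13213) = 140.327 km
S7: √((-0.648·111.32)² + (1.790·79.89)²) = √(5203.51016 + 20449.88661) = 160.167 km
S8: √((-0.346·111.32)² + (-1.982·79.89)²) = √(1483.53772 + 25072.18263) = 162.959 km
S9: √((-0.605·111.32)² + (-1.726·79.89)²) = √(4535.83392 + 19013.69071) = 153.459 km
S10: √((-0.996·111.32)² + (-0.357·79.89)²) = √(12293.20354 + 813.43204) = 114.484 km
S11: √((0.714·111.32)² + (-1.777·79.89)²) = √(6317.46463 + 20153.92778) = 162.700 km
S12: √((0.459·111.32)² + (-0.405·79.89)²) = √(2610.78895 + 1046.87514) = 60.479 km
Sorted: S12 (60.479 km) < S10 (114.484 km) < S4 (128.700 km) < S6 (140.327 km) < …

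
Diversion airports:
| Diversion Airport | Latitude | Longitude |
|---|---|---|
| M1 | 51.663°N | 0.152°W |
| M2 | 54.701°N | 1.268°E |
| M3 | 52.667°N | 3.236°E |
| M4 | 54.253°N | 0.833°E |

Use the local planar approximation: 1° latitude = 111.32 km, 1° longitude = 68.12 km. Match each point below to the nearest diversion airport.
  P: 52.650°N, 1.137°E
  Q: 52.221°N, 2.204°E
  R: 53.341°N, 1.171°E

P→M1; Q→M3; R→M4

P at 52.650°N, 1.137°E:
  M1: 140.649 km
  M2: 228.492 km
  M3: 142.996 km
  M4: 179.644 km
  → nearest: M1 (140.649 km)
Q at 52.221°N, 2.204°E:
  M1: 172.092 km
  M2: 283.341 km
  M3: 86.064 km
  M4: 244.724 km
  → nearest: M3 (86.064 km)
R at 53.341°N, 1.171°E:
  M1: 207.399 km
  M2: 151.539 km
  M3: 159.427 km
  M4: 104.102 km
  → nearest: M4 (104.102 km)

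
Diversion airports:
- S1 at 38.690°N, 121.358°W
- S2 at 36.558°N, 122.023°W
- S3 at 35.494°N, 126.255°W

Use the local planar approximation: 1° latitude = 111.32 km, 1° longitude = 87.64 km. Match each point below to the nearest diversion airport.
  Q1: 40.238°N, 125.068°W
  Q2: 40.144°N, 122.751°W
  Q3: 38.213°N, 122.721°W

Q1 at 40.238°N, 125.068°W:
  S1: √((-1.548·111.32)² + (3.710·87.64)²) = √(29695.34040 + 105718.88085) = 367.987 km
  S2: √((-3.680·111.32)² + (3.045·87.64)²) = √(167819.34924 + 71216.28775) = 488.913 km
  S3: √((-4.744·111.32)² + (-1.187·87.64)²) = √(278891.80690 + 10821.96626) = 538.251 km
  → nearest: S1 (367.987 km)
Q2 at 40.144°N, 122.751°W:
  S1: √((-1.454·111.32)² + (1.393·87.64)²) = √(26198.42652 + 14904.14169) = 202.738 km
  S2: √((-3.586·111.32)² + (0.728·87.64)²) = √(159355.46641 + 4070.68500) = 404.260 km
  S3: √((-4.650·111.32)² + (-3.504·87.64)²) = √(267949.09904 + 94304.61204) = 601.875 km
  → nearest: S1 (202.738 km)
Q3 at 38.213°N, 122.721°W:
  S1: √((0.477·111.32)² + (1.363·87.64)²) = √(2819.57177 + 14269.09566) = 130.724 km
  S2: √((-1.655·111.32)² + (0.698·87.64)²) = √(33942.38784 + 3742.10167) = 194.125 km
  S3: √((-2.719·111.32)² + (-3.534·87.64)²) = √(91614.62547 + 95926.32973) = 433.060 km
  → nearest: S1 (130.724 km)

Q1→S1; Q2→S1; Q3→S1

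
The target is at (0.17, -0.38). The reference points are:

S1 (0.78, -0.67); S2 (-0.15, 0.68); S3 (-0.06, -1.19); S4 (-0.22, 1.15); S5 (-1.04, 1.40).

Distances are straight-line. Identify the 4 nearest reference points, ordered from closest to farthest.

S1, S3, S2, S4

Distances from (0.17, -0.38):
S1: √((0.61)² + (-0.29)²) = √(0.3721 + 0.0841) = 0.68
S2: √((-0.32)² + (1.06)²) = √(0.1024 + 1.1236) = 1.11
S3: √((-0.23)² + (-0.81)²) = √(0.0529 + 0.6561) = 0.84
S4: √((-0.39)² + (1.53)²) = √(0.1521 + 2.3409) = 1.58
S5: √((-1.21)² + (1.78)²) = √(1.4641 + 3.1684) = 2.15
Sorted: S1 (0.68) < S3 (0.84) < S2 (1.11) < S4 (1.58) < S5 (2.15)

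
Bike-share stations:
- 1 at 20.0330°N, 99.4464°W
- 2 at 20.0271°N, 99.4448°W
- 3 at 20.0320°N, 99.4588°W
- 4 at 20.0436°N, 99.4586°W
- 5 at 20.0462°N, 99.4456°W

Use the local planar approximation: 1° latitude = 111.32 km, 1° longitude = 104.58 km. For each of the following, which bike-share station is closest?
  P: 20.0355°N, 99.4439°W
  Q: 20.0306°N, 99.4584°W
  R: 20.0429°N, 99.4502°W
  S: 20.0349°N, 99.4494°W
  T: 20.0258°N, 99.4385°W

P→1; Q→3; R→5; S→1; T→2

P at 20.0355°N, 99.4439°W:
  1: √((-0.0025·111.32)² + (-0.0025·104.58)²) = √(0.077451 + 0.068356) = 0.3818 km
  2: √((-0.0084·111.32)² + (-0.0009·104.58)²) = √(0.874390 + 0.008859) = 0.9398 km
  3: √((-0.0035·111.32)² + (-0.0149·104.58)²) = √(0.151804 + 2.428118) = 1.6062 km
  4: √((0.0081·111.32)² + (-0.0147·104.58)²) = √(0.813048 + 2.363371) = 1.7823 km
  5: √((0.0107·111.32)² + (-0.0017·104.58)²) = √(1.418776 + 0.031608) = 1.2043 km
  → nearest: 1 (0.3818 km)
Q at 20.0306°N, 99.4584°W:
  1: √((0.0024·111.32)² + (0.0120·104.58)²) = √(0.071379 + 1.574925) = 1.2831 km
  2: √((-0.0035·111.32)² + (0.0136·104.58)²) = √(0.151804 + 2.022903) = 1.4747 km
  3: √((0.0014·111.32)² + (-0.0004·104.58)²) = √(0.024289 + 0.001750) = 0.1614 km
  4: √((0.0130·111.32)² + (-0.0002·104.58)²) = √(2.094272 + 0.000437) = 1.4473 km
  5: √((0.0156·111.32)² + (0.0128·104.58)²) = √(3.015752 + 1.791914) = 2.1926 km
  → nearest: 3 (0.1614 km)
R at 20.0429°N, 99.4502°W:
  1: √((-0.0099·111.32)² + (0.0038·104.58)²) = √(1.214554 + 0.157930) = 1.1715 km
  2: √((-0.0158·111.32)² + (0.0054·104.58)²) = √(3.093574 + 0.318922) = 1.8473 km
  3: √((-0.0109·111.32)² + (-0.0086·104.58)²) = √(1.472310 + 0.808899) = 1.5104 km
  4: √((0.0007·111.32)² + (-0.0084·104.58)²) = √(0.006072 + 0.771713) = 0.8819 km
  5: √((0.0033·111.32)² + (0.0046·104.58)²) = √(0.134950 + 0.231426) = 0.6053 km
  → nearest: 5 (0.6053 km)
S at 20.0349°N, 99.4494°W:
  1: √((-0.0019·111.32)² + (0.0030·104.58)²) = √(0.044736 + 0.098433) = 0.3784 km
  2: √((-0.0078·111.32)² + (0.0046·104.58)²) = √(0.753938 + 0.231426) = 0.9927 km
  3: √((-0.0029·111.32)² + (-0.0094·104.58)²) = √(0.104218 + 0.966391) = 1.0347 km
  4: √((0.0087·111.32)² + (-0.0092·104.58)²) = √(0.937961 + 0.925706) = 1.3652 km
  5: √((0.0113·111.32)² + (0.0038·104.58)²) = √(1.582353 + 0.157930) = 1.3192 km
  → nearest: 1 (0.3784 km)
T at 20.0258°N, 99.4385°W:
  1: √((0.0072·111.32)² + (-0.0079·104.58)²) = √(0.642409 + 0.682577) = 1.1511 km
  2: √((0.0013·111.32)² + (-0.0063·104.58)²) = √(0.020943 + 0.434089) = 0.6746 km
  3: √((0.0062·111.32)² + (-0.0203·104.58)²) = √(0.476354 + 4.507019) = 2.2323 km
  4: √((0.0178·111.32)² + (-0.0201·104.58)²) = √(3.926326 + 4.418648) = 2.8888 km
  5: √((0.0204·111.32)² + (-0.0071·104.58)²) = √(5.157114 + 0.551333) = 2.3892 km
  → nearest: 2 (0.6746 km)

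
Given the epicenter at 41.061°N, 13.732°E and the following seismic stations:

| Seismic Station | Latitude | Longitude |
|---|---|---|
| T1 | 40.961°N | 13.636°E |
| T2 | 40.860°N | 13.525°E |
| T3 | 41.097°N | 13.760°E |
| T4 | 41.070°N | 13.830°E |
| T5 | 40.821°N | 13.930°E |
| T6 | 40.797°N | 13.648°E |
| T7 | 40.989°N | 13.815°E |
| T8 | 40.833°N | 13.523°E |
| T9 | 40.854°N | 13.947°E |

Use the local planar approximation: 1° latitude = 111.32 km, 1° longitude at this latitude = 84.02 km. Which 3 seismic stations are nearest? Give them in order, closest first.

T3, T4, T7

Distances from 41.061°N, 13.732°E:
T1: √((-0.100·111.32)² + (-0.096·84.02)²) = √(123.92142 + 65.05907) = 13.747 km
T2: √((-0.201·111.32)² + (-0.207·84.02)²) = √(500.65495 + 302.48653) = 28.340 km
T3: √((0.036·111.32)² + (0.028·84.02)²) = √(16.06022 + 5.53454) = 4.647 km
T4: √((0.009·111.32)² + (0.098·84.02)²) = √(1.00376 + 67.79810) = 8.295 km
T5: √((-0.240·111.32)² + (0.198·84.02)²) = √(713.78740 + 276.75517) = 31.473 km
T6: √((-0.264·111.32)² + (-0.084·84.02)²) = √(863.68276 + 49.81085) = 30.224 km
T7: √((-0.072·111.32)² + (0.083·84.02)²) = √(64.24087 + 48.63193) = 10.624 km
T8: √((-0.228·111.32)² + (-0.209·84.02)²) = √(644.19313 + 308.35992) = 30.863 km
T9: √((-0.207·111.32)² + (0.215·84.02)²) = √(530.99091 + 326.31893) = 29.280 km
Sorted: T3 (4.647 km) < T4 (8.295 km) < T7 (10.624 km) < T1 (13.747 km) < T2 (28.340 km) < …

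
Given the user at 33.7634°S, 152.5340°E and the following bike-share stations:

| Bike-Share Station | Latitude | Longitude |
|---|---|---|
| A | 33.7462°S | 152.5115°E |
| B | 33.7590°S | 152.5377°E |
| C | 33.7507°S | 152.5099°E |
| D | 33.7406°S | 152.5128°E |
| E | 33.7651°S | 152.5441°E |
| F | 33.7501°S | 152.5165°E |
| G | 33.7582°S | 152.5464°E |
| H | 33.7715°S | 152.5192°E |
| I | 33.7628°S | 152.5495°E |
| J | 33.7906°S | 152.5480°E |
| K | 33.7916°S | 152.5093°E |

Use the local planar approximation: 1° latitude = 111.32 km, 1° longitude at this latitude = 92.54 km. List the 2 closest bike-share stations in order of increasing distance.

B, E

Distances from 33.7634°S, 152.5340°E:
A: √((0.0172·111.32)² + (-0.0225·92.54)²) = √(3.666091 + 4.335349) = 2.8287 km
B: √((0.0044·111.32)² + (0.0037·92.54)²) = √(0.239912 + 0.117236) = 0.5976 km
C: √((0.0127·111.32)² + (-0.0241·92.54)²) = √(1.998729 + 4.973854) = 2.6406 km
D: √((0.0228·111.32)² + (-0.0212·92.54)²) = √(6.441931 + 3.848848) = 3.2079 km
E: √((-0.0017·111.32)² + (0.0101·92.54)²) = √(0.035813 + 0.873578) = 0.9536 km
F: √((0.0133·111.32)² + (-0.0175·92.54)²) = √(2.192046 + 2.622618) = 2.1942 km
G: √((0.0052·111.32)² + (0.0124·92.54)²) = √(0.335084 + 1.316747) = 1.2852 km
H: √((-0.0081·111.32)² + (-0.0148·92.54)²) = √(0.813048 + 1.875782) = 1.6398 km
I: √((0.0006·111.32)² + (0.0155·92.54)²) = √(0.004461 + 2.057417) = 1.4359 km
J: √((-0.0272·111.32)² + (0.0140·92.54)²) = √(9.168203 + 1.678476) = 3.2934 km
K: √((-0.0282·111.32)² + (-0.0247·92.54)²) = √(9.854727 + 5.224598) = 3.8832 km
Sorted: B (0.5976 km) < E (0.9536 km) < G (1.2852 km) < I (1.4359 km) < …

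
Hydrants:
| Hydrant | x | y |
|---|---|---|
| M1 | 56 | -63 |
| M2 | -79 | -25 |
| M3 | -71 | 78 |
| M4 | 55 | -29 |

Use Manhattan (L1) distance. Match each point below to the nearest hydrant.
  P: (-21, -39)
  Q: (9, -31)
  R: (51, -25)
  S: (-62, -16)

P at (-21, -39):
  M1: 101
  M2: 72
  M3: 167
  M4: 86
  → nearest: M2 (72)
Q at (9, -31):
  M1: 79
  M2: 94
  M3: 189
  M4: 48
  → nearest: M4 (48)
R at (51, -25):
  M1: 43
  M2: 130
  M3: 225
  M4: 8
  → nearest: M4 (8)
S at (-62, -16):
  M1: 165
  M2: 26
  M3: 103
  M4: 130
  → nearest: M2 (26)

P→M2; Q→M4; R→M4; S→M2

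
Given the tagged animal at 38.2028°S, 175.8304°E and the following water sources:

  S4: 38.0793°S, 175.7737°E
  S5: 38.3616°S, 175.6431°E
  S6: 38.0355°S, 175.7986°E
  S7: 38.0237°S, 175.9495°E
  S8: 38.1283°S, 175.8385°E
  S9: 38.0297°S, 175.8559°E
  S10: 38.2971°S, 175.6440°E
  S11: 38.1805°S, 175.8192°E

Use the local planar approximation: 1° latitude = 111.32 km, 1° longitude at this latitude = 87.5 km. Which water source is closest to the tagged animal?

S11

Distances from 38.2028°S, 175.8304°E:
S4: 14.6158 km
S5: 24.1058 km
S6: 18.8305 km
S7: 22.4967 km
S8: 8.3236 km
S9: 19.3982 km
S10: 19.3962 km
S11: 2.6689 km
Minimum: S11 at 2.6689 km.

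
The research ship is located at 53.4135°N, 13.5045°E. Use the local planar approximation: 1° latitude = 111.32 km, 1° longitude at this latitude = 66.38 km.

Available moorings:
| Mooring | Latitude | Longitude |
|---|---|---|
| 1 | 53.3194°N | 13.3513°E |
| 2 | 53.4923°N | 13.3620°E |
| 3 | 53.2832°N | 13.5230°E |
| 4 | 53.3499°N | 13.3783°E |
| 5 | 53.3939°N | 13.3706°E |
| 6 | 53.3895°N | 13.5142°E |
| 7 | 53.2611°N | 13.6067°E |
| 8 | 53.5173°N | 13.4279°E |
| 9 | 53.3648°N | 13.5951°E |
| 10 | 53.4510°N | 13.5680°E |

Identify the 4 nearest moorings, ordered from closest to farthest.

Distances from 53.4135°N, 13.5045°E:
1: 14.5996 km
2: 12.9005 km
3: 14.5569 km
4: 10.9682 km
5: 9.1522 km
6: 2.7482 km
7: 18.2713 km
8: 12.6243 km
9: 8.0968 km
10: 5.9324 km
Sorted: 6 (2.7482 km) < 10 (5.9324 km) < 9 (8.0968 km) < 5 (9.1522 km) < 4 (10.9682 km) < 8 (12.6243 km) < …

6, 10, 9, 5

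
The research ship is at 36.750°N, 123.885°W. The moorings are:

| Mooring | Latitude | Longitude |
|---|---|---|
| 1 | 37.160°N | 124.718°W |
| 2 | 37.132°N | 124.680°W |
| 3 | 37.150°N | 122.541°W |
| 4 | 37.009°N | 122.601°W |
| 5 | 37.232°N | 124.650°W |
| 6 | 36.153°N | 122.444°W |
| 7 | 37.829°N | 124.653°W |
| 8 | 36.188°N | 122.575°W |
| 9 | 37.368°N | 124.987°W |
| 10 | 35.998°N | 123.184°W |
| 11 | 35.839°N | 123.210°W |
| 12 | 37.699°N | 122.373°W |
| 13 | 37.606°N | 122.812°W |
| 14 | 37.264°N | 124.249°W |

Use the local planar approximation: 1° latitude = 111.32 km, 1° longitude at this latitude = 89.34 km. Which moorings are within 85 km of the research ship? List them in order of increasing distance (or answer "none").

14, 2

Distances from 36.750°N, 123.885°W:
1: √((0.410·111.32)² + (-0.833·89.34)²) = √(2083.11914 + 5538.36914) = 87.301 km
2: √((0.382·111.32)² + (-0.795·89.34)²) = √(1808.31099 + 5044.59324) = 82.782 km
3: √((0.400·111.32)² + (1.344·89.34)²) = √(1982.74278 + 14417.51572) = 128.063 km
4: √((0.259·111.32)² + (1.284·89.34)²) = √(831.27730 + 13158.97142) = 118.280 km
5: √((0.482·111.32)² + (-0.765·89.34)²) = √(2878.99209 + 4671.05269) = 86.891 km
6: √((-0.597·111.32)² + (1.441·89.34)²) = √(4416.67108 + 16573.71467) = 144.881 km
7: √((1.079·111.32)² + (-0.768·89.34)²) = √(14427.44026 + 4707.76024) = 138.330 km
8: √((-0.562·111.32)² + (1.310·89.34)²) = √(3913.98382 + 13697.28485) = 132.707 km
9: √((0.618·111.32)² + (-1.102·89.34)²) = √(4732.85659 + 9692.93020) = 120.107 km
10: √((-0.752·111.32)² + (0.701·89.34)²) = √(7007.80610 + 3922.18372) = 104.547 km
11: √((-0.911·111.32)² + (0.675·89.34)²) = √(10284.49921 + 3636.63272) = 117.988 km
12: √((0.949·111.32)² + (1.512·89.34)²) = √(11160.37584 + 18247.16834) = 171.486 km
13: √((0.856·111.32)² + (1.073·89.34)²) = √(9080.16885 + 9189.48853) = 135.165 km
14: √((0.514·111.32)² + (-0.364·89.34)²) = √(3273.95445 + 1057.53479) = 65.814 km
Threshold 85 km: 14 (65.814 km), 2 (82.782 km) are within range.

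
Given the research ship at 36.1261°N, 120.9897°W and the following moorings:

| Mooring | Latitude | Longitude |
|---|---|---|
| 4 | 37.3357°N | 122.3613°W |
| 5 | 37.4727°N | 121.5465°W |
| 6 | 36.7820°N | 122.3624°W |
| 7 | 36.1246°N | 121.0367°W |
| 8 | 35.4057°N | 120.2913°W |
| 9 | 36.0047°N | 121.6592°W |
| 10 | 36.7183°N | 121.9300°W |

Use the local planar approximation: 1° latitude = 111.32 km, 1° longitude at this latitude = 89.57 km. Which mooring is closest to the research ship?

Distances from 36.1261°N, 120.9897°W:
4: √((1.2096·111.32)² + (-1.3716·89.57)²) = √(18131.342077 + 15093.157406) = 182.2759 km
5: √((1.3466·111.32)² + (-0.5568·89.57)²) = √(22471.062910 + 2487.273837) = 157.9821 km
6: √((0.6559·111.32)² + (-1.3727·89.57)²) = √(5331.159267 + 15117.376028) = 142.9984 km
7: √((-0.0015·111.32)² + (-0.0470·89.57)²) = √(0.027882 + 17.722332) = 4.2131 km
8: √((-0.7204·111.32)² + (0.6984·89.57)²) = √(6431.226477 + 3913.214101) = 101.7076 km
9: √((-0.1214·111.32)² + (-0.6695·89.57)²) = √(182.634899 + 3596.054881) = 61.4710 km
10: √((0.5922·111.32)² + (-0.9403·89.57)²) = √(4345.934749 + 7093.458310) = 106.9551 km
Minimum: 7 at 4.2131 km.

7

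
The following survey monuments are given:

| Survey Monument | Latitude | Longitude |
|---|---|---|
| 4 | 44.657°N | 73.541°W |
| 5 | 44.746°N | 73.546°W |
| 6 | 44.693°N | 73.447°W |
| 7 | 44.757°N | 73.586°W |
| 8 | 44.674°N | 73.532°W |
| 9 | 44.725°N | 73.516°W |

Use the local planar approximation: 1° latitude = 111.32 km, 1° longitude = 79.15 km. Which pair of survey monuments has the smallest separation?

4 and 8

Pairwise distances:
4–8: 2.022 km
5–9: 3.332 km
5–7: 3.395 km
8–9: 5.817 km
6–9: 6.520 km
7–9: 6.587 km
6–8: 7.052 km
4–9: 7.824 km
5–8: 8.091 km
4–6: 8.451 km
5–6: 9.809 km
4–5: 9.915 km
7–8: 10.180 km
4–7: 11.688 km
6–7: 13.107 km
Closest pair: 4–8 at 2.022 km.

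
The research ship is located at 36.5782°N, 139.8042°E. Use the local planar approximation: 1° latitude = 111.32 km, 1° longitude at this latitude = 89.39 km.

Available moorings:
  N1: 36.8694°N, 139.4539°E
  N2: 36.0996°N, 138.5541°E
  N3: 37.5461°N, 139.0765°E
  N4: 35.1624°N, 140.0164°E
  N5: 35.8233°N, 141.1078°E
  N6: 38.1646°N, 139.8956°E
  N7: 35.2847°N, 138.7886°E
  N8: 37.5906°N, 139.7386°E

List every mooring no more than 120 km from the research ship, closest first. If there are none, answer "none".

Distances from 36.5782°N, 139.8042°E:
N1: 45.0705 km
N2: 123.7974 km
N3: 125.8599 km
N4: 158.7442 km
N5: 143.6695 km
N6: 176.7869 km
N7: 170.2223 km
N8: 112.8528 km
Threshold 120 km: N1 (45.0705 km), N8 (112.8528 km) are within range.

N1, N8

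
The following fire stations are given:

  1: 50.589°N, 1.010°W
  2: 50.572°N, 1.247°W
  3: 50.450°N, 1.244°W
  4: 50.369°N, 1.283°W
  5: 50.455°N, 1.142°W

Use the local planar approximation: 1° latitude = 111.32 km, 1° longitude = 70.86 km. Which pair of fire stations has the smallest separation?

Pairwise distances:
3–5: √((0.005·111.32)² + (0.102·70.86)²) = √(0.30980 + 52.23994) = 7.249 km
3–4: √((-0.081·111.32)² + (-0.039·70.86)²) = √(81.30485 + 7.63715) = 9.431 km
2–3: √((-0.122·111.32)² + (0.003·70.86)²) = √(184.44465 + 0.04519) = 13.583 km
4–5: √((0.086·111.32)² + (0.141·70.86)²) = √(91.65229 + 99.82528) = 13.838 km
2–5: √((-0.117·111.32)² + (0.105·70.86)²) = √(169.63604 + 55.35806) = 15.000 km
1–2: √((-0.017·111.32)² + (-0.237·70.86)²) = √(3.58133 + 282.03239) = 16.900 km
1–5: √((-0.134·111.32)² + (-0.132·70.86)²) = √(222.51331 + 87.48834) = 17.607 km
1–3: √((-0.139·111.32)² + (-0.234·70.86)²) = √(239.42858 + 274.93752) = 22.680 km
2–4: √((-0.203·111.32)² + (-0.036·70.86)²) = √(510.66780 + 6.50740) = 22.741 km
1–4: √((-0.220·111.32)² + (-0.273·70.86)²) = √(599.77969 + 374.22051) = 31.209 km
Closest pair: 3–5 at 7.249 km.

3 and 5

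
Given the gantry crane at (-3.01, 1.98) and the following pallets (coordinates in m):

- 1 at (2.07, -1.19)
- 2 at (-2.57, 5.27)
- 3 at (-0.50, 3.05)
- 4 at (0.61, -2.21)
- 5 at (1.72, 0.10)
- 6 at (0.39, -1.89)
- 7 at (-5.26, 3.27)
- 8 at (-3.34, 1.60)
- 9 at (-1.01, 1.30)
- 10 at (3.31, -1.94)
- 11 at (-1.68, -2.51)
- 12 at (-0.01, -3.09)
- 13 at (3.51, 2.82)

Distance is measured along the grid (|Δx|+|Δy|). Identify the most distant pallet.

Distances from (-3.01, 1.98):
1: 8.25 m
2: 3.73 m
3: 3.58 m
4: 7.81 m
5: 6.61 m
6: 7.27 m
7: 3.54 m
8: 0.71 m
9: 2.68 m
10: 10.24 m
11: 5.82 m
12: 8.07 m
13: 7.36 m
Maximum: 10 at 10.24 m.

10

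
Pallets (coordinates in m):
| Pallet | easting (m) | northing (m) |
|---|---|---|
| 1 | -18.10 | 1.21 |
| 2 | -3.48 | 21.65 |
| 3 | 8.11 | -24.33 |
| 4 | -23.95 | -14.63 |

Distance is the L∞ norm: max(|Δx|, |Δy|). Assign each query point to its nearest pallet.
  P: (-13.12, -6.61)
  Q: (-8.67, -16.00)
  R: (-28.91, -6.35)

P→1; Q→4; R→4

P at (-13.12, -6.61):
  1: 7.82 m
  2: 28.26 m
  3: 21.23 m
  4: 10.83 m
  → nearest: 1 (7.82 m)
Q at (-8.67, -16.00):
  1: 17.21 m
  2: 37.65 m
  3: 16.78 m
  4: 15.28 m
  → nearest: 4 (15.28 m)
R at (-28.91, -6.35):
  1: 10.81 m
  2: 28.00 m
  3: 37.02 m
  4: 8.28 m
  → nearest: 4 (8.28 m)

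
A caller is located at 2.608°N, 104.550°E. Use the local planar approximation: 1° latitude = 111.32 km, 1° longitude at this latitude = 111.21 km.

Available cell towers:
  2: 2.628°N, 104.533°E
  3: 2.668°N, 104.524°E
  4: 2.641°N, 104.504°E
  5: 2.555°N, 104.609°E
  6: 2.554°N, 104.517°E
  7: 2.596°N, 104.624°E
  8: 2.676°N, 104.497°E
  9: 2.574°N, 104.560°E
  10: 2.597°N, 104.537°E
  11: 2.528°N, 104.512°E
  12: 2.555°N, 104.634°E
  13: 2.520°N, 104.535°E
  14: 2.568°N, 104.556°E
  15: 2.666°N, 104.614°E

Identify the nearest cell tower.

Distances from 2.608°N, 104.550°E:
2: √((0.020·111.32)² + (-0.017·111.21)²) = √(4.95686 + 3.57425) = 2.921 km
3: √((0.060·111.32)² + (-0.026·111.21)²) = √(44.61171 + 8.36054) = 7.278 km
4: √((0.033·111.32)² + (-0.046·111.21)²) = √(13.49504 + 26.16998) = 6.298 km
5: √((-0.053·111.32)² + (0.059·111.21)²) = √(34.80953 + 43.05184) = 8.824 km
6: √((-0.054·111.32)² + (-0.033·111.21)²) = √(36.13549 + 13.46839) = 7.043 km
7: √((-0.012·111.32)² + (0.074·111.21)²) = √(1.78447 + 67.72533) = 8.337 km
8: √((0.068·111.32)² + (-0.053·111.21)²) = √(57.30127 + 34.74077) = 9.594 km
9: √((-0.034·111.32)² + (0.010·111.21)²) = √(14.32532 + 1.23677) = 3.945 km
10: √((-0.011·111.32)² + (-0.013·111.21)²) = √(1.49945 + 2.09014) = 1.895 km
11: √((-0.080·111.32)² + (-0.038·111.21)²) = √(79.30971 + 17.85891) = 9.857 km
12: √((-0.053·111.32)² + (0.084·111.21)²) = √(34.80953 + 87.26624) = 11.049 km
13: √((-0.088·111.32)² + (-0.015·111.21)²) = √(95.96475 + 2.78272) = 9.937 km
14: √((-0.040·111.32)² + (0.006·111.21)²) = √(19.82743 + 0.44524) = 4.503 km
15: √((0.058·111.32)² + (0.064·111.21)²) = √(41.68717 + 50.65795) = 9.610 km
Minimum: 10 at 1.895 km.

10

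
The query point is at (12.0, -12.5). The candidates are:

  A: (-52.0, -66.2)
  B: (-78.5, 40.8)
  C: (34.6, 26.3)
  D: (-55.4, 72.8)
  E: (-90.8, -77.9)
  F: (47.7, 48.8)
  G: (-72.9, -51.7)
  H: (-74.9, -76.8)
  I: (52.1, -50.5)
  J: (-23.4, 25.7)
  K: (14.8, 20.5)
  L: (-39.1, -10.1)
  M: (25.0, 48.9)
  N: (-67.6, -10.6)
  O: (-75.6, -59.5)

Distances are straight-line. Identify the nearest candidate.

Distances from (12.0, -12.5):
A: 83.5
B: 105.0
C: 44.9
D: 108.7
E: 121.8
F: 70.9
G: 93.5
H: 108.1
I: 55.2
J: 52.1
K: 33.1
L: 51.2
M: 62.8
N: 79.6
O: 99.4
Minimum: K at 33.1.

K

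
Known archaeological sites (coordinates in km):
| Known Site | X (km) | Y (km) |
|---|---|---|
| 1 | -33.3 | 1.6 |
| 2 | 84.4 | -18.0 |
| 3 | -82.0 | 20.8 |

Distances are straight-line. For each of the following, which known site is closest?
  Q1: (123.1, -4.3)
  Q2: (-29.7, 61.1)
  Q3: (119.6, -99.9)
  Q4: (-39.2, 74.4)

Q1 at (123.1, -4.3):
  1: √((-156.4)² + (5.9)²) = √(24460.960 + 34.810) = 156.5 km
  2: √((-38.7)² + (-13.7)²) = √(1497.690 + 187.690) = 41.1 km
  3: √((-205.1)² + (25.1)²) = √(42066.010 + 630.010) = 206.6 km
  → nearest: 2 (41.1 km)
Q2 at (-29.7, 61.1):
  1: √((-3.6)² + (-59.5)²) = √(12.960 + 3540.250) = 59.6 km
  2: √((114.1)² + (-79.1)²) = √(13018.810 + 6256.810) = 138.8 km
  3: √((-52.3)² + (-40.3)²) = √(2735.290 + 1624.090) = 66.0 km
  → nearest: 1 (59.6 km)
Q3 at (119.6, -99.9):
  1: √((-152.9)² + (101.5)²) = √(23378.410 + 10302.250) = 183.5 km
  2: √((-35.2)² + (81.9)²) = √(1239.040 + 6707.610) = 89.1 km
  3: √((-201.6)² + (120.7)²) = √(40642.560 + 14568.490) = 235.0 km
  → nearest: 2 (89.1 km)
Q4 at (-39.2, 74.4):
  1: √((5.9)² + (-72.8)²) = √(34.810 + 5299.840) = 73.0 km
  2: √((123.6)² + (-92.4)²) = √(15276.960 + 8537.760) = 154.3 km
  3: √((-42.8)² + (-53.6)²) = √(1831.840 + 2872.960) = 68.6 km
  → nearest: 3 (68.6 km)

Q1→2; Q2→1; Q3→2; Q4→3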